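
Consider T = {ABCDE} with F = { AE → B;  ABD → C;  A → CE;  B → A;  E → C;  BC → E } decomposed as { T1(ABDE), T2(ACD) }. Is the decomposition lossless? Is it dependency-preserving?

Lossless test: (AD)⁺ = {ABCDE}, which contains all of one fragment — lossless.
Dependency preservation: the restricted closure of {E} across the fragments never reaches {C}, so E → C cannot be enforced without a join — not preserved.

lossless but not dependency-preserving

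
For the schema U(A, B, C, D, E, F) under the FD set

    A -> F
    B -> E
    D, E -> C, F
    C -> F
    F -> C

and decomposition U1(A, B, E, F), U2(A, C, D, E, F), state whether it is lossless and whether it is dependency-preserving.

Lossless test: (A, E, F)⁺ = {A, C, E, F}, which is a superkey of neither fragment — lossy.
Dependency preservation: every FD's attributes lie within a single fragment, so each can be enforced locally — preserved.

lossy but dependency-preserving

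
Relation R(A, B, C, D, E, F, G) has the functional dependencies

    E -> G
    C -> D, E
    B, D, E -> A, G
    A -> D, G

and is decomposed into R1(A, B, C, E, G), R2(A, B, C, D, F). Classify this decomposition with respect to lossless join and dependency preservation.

lossless but not dependency-preserving

Lossless test: (A, B, C)⁺ = {A, B, C, D, E, G}, which contains all of one fragment — lossless.
Dependency preservation: the restricted closure of {B, D, E} across the fragments never reaches {A, G}, so B, D, E → A, G cannot be enforced without a join — not preserved.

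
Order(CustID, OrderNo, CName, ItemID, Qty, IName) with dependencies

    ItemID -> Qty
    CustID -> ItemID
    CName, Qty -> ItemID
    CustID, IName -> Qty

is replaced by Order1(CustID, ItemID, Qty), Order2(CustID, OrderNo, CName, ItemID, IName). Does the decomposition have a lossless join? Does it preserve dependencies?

lossless but not dependency-preserving

Lossless test: (CustID, ItemID)⁺ = {CustID, ItemID, Qty}, which contains all of one fragment — lossless.
Dependency preservation: the restricted closure of {CName, Qty} across the fragments never reaches {ItemID}, so CName, Qty → ItemID cannot be enforced without a join — not preserved.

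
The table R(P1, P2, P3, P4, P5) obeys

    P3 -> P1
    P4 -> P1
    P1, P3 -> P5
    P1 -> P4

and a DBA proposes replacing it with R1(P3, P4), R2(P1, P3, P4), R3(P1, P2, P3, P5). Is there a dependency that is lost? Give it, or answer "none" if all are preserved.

none

P3 → P1 lies within R2.
P4 → P1 lies within R2.
P1, P3 → P5 lies within R3.
P1 → P4 lies within R2.
Every dependency is enforceable on the fragments, so the decomposition is dependency-preserving.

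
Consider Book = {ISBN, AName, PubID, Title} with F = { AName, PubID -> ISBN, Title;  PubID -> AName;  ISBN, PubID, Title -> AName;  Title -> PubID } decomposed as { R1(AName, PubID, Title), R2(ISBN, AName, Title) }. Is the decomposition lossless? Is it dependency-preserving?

lossless and dependency-preserving

Lossless test: (AName, Title)⁺ = {ISBN, AName, PubID, Title}, which contains all of one fragment — lossless.
Dependency preservation: AName, PubID → ISBN, Title; ISBN, PubID, Title → AName are not contained in any single fragment, but the restricted closure of each left-hand side across the fragments still reaches the right-hand side; the remaining FDs each lie inside some fragment. All dependencies are preserved.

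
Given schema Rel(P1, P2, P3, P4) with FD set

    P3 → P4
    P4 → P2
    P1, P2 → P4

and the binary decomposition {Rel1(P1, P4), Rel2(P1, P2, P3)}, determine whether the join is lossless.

No

Common attributes: Rel1 ∩ Rel2 = {P1}.
No dependency enlarges {P1}, so (P1)⁺ = {P1}.
The closure contains neither all of Rel1 = {P1, P4} nor all of Rel2 = {P1, P2, P3}, so the common attributes are not a superkey of either fragment. The join is lossy.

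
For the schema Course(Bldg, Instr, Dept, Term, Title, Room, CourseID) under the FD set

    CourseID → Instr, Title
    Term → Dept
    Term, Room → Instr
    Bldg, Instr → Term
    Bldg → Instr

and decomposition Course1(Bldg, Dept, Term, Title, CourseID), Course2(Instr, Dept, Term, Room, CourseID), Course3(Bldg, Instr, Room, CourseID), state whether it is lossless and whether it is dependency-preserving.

lossless and dependency-preserving

Lossless test (chase): Rows 1 and 2 agree on CourseID; apply CourseID→Instr, Title and equate their Instr, Title entries. Rows 1 and 3 agree on CourseID; apply CourseID→Instr, Title and equate their Instr, Title entries. Rows 1 and 3 agree on Bldg, Instr; apply Bldg, Instr→Term and equate their Term entries. Rows 1 and 3 agree on Term; apply Term→Dept and equate their Dept entries. Row 3 is now all distinguished symbols — the join is lossless.
Dependency preservation: CourseID → Instr, Title; Bldg, Instr → Term are not contained in any single fragment, but the restricted closure of each left-hand side across the fragments still reaches the right-hand side; the remaining FDs each lie inside some fragment. All dependencies are preserved.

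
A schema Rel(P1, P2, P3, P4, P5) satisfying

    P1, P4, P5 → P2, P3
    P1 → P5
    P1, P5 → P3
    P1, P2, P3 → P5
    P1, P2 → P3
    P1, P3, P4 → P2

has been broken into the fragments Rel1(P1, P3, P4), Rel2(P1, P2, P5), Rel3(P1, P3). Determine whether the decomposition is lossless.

Chase test. Columns are P1, P2, P3, P4, P5; row i has aⱼ where attribute j ∈ Reli, else bᵢⱼ.
Initial tableau (one row per fragment):
  row 1: a1 b12 a3 a4 b15
  row 2: a1 a2 b23 b24 a5
  row 3: a1 b32 a3 b34 b35
Rows 1 and 2 agree on P1; apply P1→P5 and equate their P5 entries.
Rows 1 and 3 agree on P1; apply P1→P5 and equate their P5 entries.
Rows 1 and 2 agree on P1, P5; apply P1, P5→P3 and equate their P3 entries.
No row becomes fully distinguished — the join is lossy.

No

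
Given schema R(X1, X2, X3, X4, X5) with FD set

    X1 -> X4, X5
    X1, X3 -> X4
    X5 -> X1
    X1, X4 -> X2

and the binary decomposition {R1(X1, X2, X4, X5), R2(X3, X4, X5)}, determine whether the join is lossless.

Common attributes: R1 ∩ R2 = {X4, X5}.
Closure of {X4, X5}: X5 → X1 applies, adding X1; X1, X4 → X2 applies, adding X2. So (X4, X5)⁺ = {X1, X2, X4, X5}.
This closure contains every attribute of R1, so R1 ∩ R2 → R1. The join is lossless.

Yes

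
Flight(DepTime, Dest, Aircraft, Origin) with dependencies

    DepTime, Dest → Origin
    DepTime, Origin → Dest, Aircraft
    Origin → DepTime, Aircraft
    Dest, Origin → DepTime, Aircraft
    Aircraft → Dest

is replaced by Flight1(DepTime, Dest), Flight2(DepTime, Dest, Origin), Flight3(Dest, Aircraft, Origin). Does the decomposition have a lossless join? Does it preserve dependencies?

lossless and dependency-preserving

Lossless test (chase): Rows 1 and 2 agree on DepTime, Dest; apply DepTime, Dest→Origin and equate their Origin entries. Rows 1 and 2 agree on DepTime, Origin; apply DepTime, Origin→Dest, Aircraft and equate their Dest, Aircraft entries. Rows 1 and 3 agree on Origin; apply Origin→DepTime, Aircraft and equate their DepTime, Aircraft entries. Row 1 is now all distinguished symbols — the join is lossless.
Dependency preservation: DepTime, Origin → Dest, Aircraft; Origin → DepTime, Aircraft; Dest, Origin → DepTime, Aircraft are not contained in any single fragment, but the restricted closure of each left-hand side across the fragments still reaches the right-hand side; the remaining FDs each lie inside some fragment. All dependencies are preserved.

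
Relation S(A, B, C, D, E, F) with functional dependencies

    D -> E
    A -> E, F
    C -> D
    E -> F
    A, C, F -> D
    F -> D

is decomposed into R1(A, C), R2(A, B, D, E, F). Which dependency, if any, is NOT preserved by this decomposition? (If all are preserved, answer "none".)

C -> D

Check C → D: no single fragment contains all of {C, D}, and the restricted closure of {C} across the fragments never reaches {D}.
D → E is preserved.
A → E, F is preserved.
E → F is preserved.
A, C, F → D is preserved.
F → D is preserved.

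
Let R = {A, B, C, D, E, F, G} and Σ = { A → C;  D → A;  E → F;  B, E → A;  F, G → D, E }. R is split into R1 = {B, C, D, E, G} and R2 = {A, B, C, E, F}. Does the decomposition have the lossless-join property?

Yes

Common attributes: R1 ∩ R2 = {B, C, E}.
Closure of {B, C, E}: E → F applies, adding F; B, E → A applies, adding A. So (B, C, E)⁺ = {A, B, C, E, F}.
This closure contains every attribute of R2, so R1 ∩ R2 → R2. The join is lossless.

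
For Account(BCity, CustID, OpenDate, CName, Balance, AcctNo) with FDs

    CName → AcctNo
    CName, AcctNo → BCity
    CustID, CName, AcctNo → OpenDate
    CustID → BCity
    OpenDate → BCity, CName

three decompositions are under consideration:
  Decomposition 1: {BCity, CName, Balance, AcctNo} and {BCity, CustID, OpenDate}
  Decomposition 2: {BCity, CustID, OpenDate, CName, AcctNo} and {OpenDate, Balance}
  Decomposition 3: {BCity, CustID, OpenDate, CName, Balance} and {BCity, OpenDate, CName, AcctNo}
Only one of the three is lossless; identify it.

Decomposition 3

Decomposition 1: common = {BCity}, closure = {BCity} → lossy.
Decomposition 2: common = {OpenDate}, closure = {BCity, OpenDate, CName, AcctNo} → lossy.
Decomposition 3: common = {BCity, OpenDate, CName}, closure = {BCity, OpenDate, CName, AcctNo} → lossless.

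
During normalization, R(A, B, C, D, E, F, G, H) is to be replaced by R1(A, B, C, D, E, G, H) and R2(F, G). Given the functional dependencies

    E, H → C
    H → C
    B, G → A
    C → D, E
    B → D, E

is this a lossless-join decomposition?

Common attributes: R1 ∩ R2 = {G}.
No dependency enlarges {G}, so (G)⁺ = {G}.
The closure contains neither all of R1 = {A, B, C, D, E, G, H} nor all of R2 = {F, G}, so the common attributes are not a superkey of either fragment. The join is lossy.

No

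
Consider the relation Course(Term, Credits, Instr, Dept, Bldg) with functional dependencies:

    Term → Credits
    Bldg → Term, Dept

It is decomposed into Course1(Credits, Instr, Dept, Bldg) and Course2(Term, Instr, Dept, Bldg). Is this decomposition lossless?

Common attributes: Course1 ∩ Course2 = {Instr, Dept, Bldg}.
Closure of {Instr, Dept, Bldg}: Bldg → Term, Dept applies, adding Term; Term → Credits applies, adding Credits. So (Instr, Dept, Bldg)⁺ = {Term, Credits, Instr, Dept, Bldg}.
This closure contains every attribute of Course1, so Course1 ∩ Course2 → Course1. The join is lossless.

Yes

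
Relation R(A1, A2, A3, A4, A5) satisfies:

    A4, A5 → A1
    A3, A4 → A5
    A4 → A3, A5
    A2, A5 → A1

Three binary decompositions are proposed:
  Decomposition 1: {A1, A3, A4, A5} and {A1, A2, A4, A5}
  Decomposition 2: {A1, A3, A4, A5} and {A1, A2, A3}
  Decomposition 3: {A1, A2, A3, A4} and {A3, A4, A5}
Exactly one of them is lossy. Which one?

Decomposition 2

Decomposition 1: common = {A1, A4, A5}, closure = {A1, A3, A4, A5} → lossless.
Decomposition 2: common = {A1, A3}, closure = {A1, A3} → lossy.
Decomposition 3: common = {A3, A4}, closure = {A1, A3, A4, A5} → lossless.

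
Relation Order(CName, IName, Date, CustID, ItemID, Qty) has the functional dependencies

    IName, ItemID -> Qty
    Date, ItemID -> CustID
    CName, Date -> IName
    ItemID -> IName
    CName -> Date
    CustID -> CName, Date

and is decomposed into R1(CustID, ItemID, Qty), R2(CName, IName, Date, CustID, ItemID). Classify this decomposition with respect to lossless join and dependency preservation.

lossless and dependency-preserving

Lossless test: (CustID, ItemID)⁺ = {CName, IName, Date, CustID, ItemID, Qty}, which contains all of one fragment — lossless.
Dependency preservation: IName, ItemID → Qty is not contained in any single fragment, but the restricted closure of its left-hand side across the fragments still reaches the right-hand side; the remaining FDs each lie inside some fragment. All dependencies are preserved.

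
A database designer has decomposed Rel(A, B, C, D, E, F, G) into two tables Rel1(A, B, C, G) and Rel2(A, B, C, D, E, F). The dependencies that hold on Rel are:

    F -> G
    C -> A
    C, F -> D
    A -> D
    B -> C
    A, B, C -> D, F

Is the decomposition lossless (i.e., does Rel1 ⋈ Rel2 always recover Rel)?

Yes

Common attributes: Rel1 ∩ Rel2 = {A, B, C}.
Closure of {A, B, C}: A → D applies, adding D; A, B, C → D, F applies, adding F; F → G applies, adding G. So (A, B, C)⁺ = {A, B, C, D, F, G}.
This closure contains every attribute of Rel1, so Rel1 ∩ Rel2 → Rel1. The join is lossless.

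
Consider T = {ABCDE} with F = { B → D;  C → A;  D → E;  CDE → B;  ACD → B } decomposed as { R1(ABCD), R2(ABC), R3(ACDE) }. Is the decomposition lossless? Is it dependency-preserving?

lossless and dependency-preserving

Lossless test (chase): Rows 1 and 2 agree on B; apply B→D and equate their D entries. Rows 1 and 2 agree on D; apply D→E and equate their E entries. Rows 1 and 3 agree on D; apply D→E and equate their E entries. Rows 1 and 3 agree on CDE; apply CDE→B and equate their B entries. Row 1 is now all distinguished symbols — the join is lossless.
Dependency preservation: CDE → B is not contained in any single fragment, but the restricted closure of its left-hand side across the fragments still reaches the right-hand side; the remaining FDs each lie inside some fragment. All dependencies are preserved.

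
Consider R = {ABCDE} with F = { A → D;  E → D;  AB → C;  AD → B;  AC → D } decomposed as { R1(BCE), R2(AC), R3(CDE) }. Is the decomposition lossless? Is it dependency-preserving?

lossy and not dependency-preserving

Lossless test (chase): Rows 1 and 3 agree on E; apply E→D and equate their D entries. No row becomes fully distinguished — the join is lossy.
Dependency preservation: the restricted closure of {A} across the fragments never reaches {D}, so A → D cannot be enforced without a join — not preserved.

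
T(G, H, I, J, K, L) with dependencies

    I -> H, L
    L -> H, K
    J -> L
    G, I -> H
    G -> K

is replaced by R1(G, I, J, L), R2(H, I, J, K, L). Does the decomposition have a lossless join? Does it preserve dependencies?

Lossless test: (I, J, L)⁺ = {H, I, J, K, L}, which contains all of one fragment — lossless.
Dependency preservation: the restricted closure of {G} across the fragments never reaches {K}, so G → K cannot be enforced without a join — not preserved.

lossless but not dependency-preserving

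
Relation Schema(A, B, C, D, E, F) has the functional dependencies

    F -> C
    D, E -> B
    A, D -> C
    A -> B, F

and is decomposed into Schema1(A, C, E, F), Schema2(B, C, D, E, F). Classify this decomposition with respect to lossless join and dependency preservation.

Lossless test: (C, E, F)⁺ = {C, E, F}, which is a superkey of neither fragment — lossy.
Dependency preservation: the restricted closure of {A} across the fragments never reaches {B, F}, so A → B, F cannot be enforced without a join — not preserved.

lossy and not dependency-preserving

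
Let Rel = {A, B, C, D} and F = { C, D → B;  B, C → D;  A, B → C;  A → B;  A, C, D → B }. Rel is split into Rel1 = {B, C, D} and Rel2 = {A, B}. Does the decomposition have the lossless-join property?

Common attributes: Rel1 ∩ Rel2 = {B}.
No dependency enlarges {B}, so (B)⁺ = {B}.
The closure contains neither all of Rel1 = {B, C, D} nor all of Rel2 = {A, B}, so the common attributes are not a superkey of either fragment. The join is lossy.

No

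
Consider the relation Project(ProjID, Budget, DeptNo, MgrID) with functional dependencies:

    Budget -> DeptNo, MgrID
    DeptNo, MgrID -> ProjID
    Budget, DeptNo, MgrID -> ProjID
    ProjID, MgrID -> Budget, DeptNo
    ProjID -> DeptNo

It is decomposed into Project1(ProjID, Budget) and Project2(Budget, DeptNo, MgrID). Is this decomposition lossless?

Common attributes: Project1 ∩ Project2 = {Budget}.
Closure of {Budget}: Budget → DeptNo, MgrID applies, adding DeptNo, MgrID; DeptNo, MgrID → ProjID applies, adding ProjID. So (Budget)⁺ = {ProjID, Budget, DeptNo, MgrID}.
This closure contains every attribute of Project1, so Project1 ∩ Project2 → Project1. The join is lossless.

Yes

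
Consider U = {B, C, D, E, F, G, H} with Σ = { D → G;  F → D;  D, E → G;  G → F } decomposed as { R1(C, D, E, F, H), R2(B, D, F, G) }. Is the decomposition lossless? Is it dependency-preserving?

lossy but dependency-preserving

Lossless test: (D, F)⁺ = {D, F, G}, which is a superkey of neither fragment — lossy.
Dependency preservation: D, E → G is not contained in any single fragment, but the restricted closure of its left-hand side across the fragments still reaches the right-hand side; the remaining FDs each lie inside some fragment. All dependencies are preserved.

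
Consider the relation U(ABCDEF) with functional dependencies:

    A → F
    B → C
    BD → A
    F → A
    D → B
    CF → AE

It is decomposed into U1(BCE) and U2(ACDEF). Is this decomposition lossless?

Common attributes: U1 ∩ U2 = {CE}.
No dependency enlarges {CE}, so (CE)⁺ = {CE}.
The closure contains neither all of U1 = {BCE} nor all of U2 = {ACDEF}, so the common attributes are not a superkey of either fragment. The join is lossy.

No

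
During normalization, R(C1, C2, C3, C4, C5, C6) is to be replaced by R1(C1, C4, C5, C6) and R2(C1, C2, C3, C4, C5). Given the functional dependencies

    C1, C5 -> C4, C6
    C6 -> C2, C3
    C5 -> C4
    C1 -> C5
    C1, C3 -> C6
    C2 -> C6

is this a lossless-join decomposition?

Yes

Common attributes: R1 ∩ R2 = {C1, C4, C5}.
Closure of {C1, C4, C5}: C1, C5 → C4, C6 applies, adding C6; C6 → C2, C3 applies, adding C2, C3. So (C1, C4, C5)⁺ = {C1, C2, C3, C4, C5, C6}.
This closure contains every attribute of R1, so R1 ∩ R2 → R1. The join is lossless.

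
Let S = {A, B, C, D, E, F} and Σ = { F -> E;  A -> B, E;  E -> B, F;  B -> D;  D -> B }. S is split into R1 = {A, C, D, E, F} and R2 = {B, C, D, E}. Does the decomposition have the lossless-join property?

Yes

Common attributes: R1 ∩ R2 = {C, D, E}.
Closure of {C, D, E}: E → B, F applies, adding B, F. So (C, D, E)⁺ = {B, C, D, E, F}.
This closure contains every attribute of R2, so R1 ∩ R2 → R2. The join is lossless.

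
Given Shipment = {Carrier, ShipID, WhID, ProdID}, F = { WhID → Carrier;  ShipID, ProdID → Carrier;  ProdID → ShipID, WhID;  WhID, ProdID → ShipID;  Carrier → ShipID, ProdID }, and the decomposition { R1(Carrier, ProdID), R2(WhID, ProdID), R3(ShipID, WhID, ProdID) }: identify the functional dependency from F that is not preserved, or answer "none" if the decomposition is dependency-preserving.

none

WhID → Carrier: restricted closure across fragments reaches Carrier.
ShipID, ProdID → Carrier: restricted closure across fragments reaches Carrier.
ProdID → ShipID, WhID lies within R3.
WhID, ProdID → ShipID lies within R3.
Carrier → ShipID, ProdID: restricted closure across fragments reaches ShipID, ProdID.
Every dependency is enforceable on the fragments, so the decomposition is dependency-preserving.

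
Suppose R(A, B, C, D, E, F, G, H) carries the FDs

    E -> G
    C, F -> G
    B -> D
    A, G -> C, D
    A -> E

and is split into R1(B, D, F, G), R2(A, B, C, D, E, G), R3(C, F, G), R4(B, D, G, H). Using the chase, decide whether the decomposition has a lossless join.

No

Chase test. Columns are A, B, C, D, E, F, G, H; row i has aⱼ where attribute j ∈ Ri, else bᵢⱼ.
Initial tableau (one row per fragment):
  row 1: b11 a2 b13 a4 b15 a6 a7 b18
  row 2: a1 a2 a3 a4 a5 b26 a7 b28
  row 3: b31 b32 a3 b34 b35 a6 a7 b38
  row 4: b41 a2 b43 a4 b45 b46 a7 a8
No row becomes fully distinguished — the join is lossy.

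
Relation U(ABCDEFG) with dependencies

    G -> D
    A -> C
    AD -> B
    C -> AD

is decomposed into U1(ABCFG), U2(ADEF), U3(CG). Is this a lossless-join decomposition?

No

Chase test. Columns are ABCDEFG; row i has aⱼ where attribute j ∈ Ui, else bᵢⱼ.
Initial tableau (one row per fragment):
  row 1: a1 a2 a3 b14 b15 a6 a7
  row 2: a1 b22 b23 a4 a5 a6 b27
  row 3: b31 b32 a3 b34 b35 b36 a7
Rows 1 and 3 agree on G; apply G→D and equate their D entries.
Rows 1 and 2 agree on A; apply A→C and equate their C entries.
Rows 1 and 2 agree on C; apply C→AD and equate their AD entries.
Rows 1 and 3 agree on C; apply C→AD and equate their AD entries.
Rows 1 and 2 agree on AD; apply AD→B and equate their B entries.
Rows 1 and 3 agree on AD; apply AD→B and equate their B entries.
No row becomes fully distinguished — the join is lossy.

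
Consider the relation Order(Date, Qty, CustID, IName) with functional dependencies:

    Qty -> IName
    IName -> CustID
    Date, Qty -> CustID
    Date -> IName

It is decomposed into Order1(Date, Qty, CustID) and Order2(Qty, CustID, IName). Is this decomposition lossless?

Common attributes: Order1 ∩ Order2 = {Qty, CustID}.
Closure of {Qty, CustID}: Qty → IName applies, adding IName. So (Qty, CustID)⁺ = {Qty, CustID, IName}.
This closure contains every attribute of Order2, so Order1 ∩ Order2 → Order2. The join is lossless.

Yes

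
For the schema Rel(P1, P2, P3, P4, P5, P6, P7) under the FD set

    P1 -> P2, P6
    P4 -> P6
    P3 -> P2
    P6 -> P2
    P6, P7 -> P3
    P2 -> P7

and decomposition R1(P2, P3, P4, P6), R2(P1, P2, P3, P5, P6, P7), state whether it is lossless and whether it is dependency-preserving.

Lossless test: (P2, P3, P6)⁺ = {P2, P3, P6, P7}, which is a superkey of neither fragment — lossy.
Dependency preservation: every FD's attributes lie within a single fragment, so each can be enforced locally — preserved.

lossy but dependency-preserving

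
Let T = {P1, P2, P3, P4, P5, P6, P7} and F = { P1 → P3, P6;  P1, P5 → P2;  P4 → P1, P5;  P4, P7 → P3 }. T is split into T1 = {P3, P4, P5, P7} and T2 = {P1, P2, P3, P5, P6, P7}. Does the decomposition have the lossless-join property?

Common attributes: T1 ∩ T2 = {P3, P5, P7}.
No dependency enlarges {P3, P5, P7}, so (P3, P5, P7)⁺ = {P3, P5, P7}.
The closure contains neither all of T1 = {P3, P4, P5, P7} nor all of T2 = {P1, P2, P3, P5, P6, P7}, so the common attributes are not a superkey of either fragment. The join is lossy.

No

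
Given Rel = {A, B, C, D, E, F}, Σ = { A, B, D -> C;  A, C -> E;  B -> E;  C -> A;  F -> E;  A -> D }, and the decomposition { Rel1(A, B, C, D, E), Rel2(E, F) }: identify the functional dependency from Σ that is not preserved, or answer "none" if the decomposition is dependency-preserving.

none

A, B, D → C lies within Rel1.
A, C → E lies within Rel1.
B → E lies within Rel1.
C → A lies within Rel1.
F → E lies within Rel2.
A → D lies within Rel1.
Every dependency is enforceable on the fragments, so the decomposition is dependency-preserving.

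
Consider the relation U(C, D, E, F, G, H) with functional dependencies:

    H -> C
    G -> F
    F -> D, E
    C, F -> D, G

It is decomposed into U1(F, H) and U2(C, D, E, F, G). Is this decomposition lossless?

No

Common attributes: U1 ∩ U2 = {F}.
Closure of {F}: F → D, E applies, adding D, E. So (F)⁺ = {D, E, F}.
The closure contains neither all of U1 = {F, H} nor all of U2 = {C, D, E, F, G}, so the common attributes are not a superkey of either fragment. The join is lossy.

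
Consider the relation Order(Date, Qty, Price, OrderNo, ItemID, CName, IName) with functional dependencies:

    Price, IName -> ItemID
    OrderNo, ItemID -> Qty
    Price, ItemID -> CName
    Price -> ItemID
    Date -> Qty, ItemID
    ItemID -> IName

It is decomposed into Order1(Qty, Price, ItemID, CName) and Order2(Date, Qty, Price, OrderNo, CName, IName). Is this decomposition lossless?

Yes

Common attributes: Order1 ∩ Order2 = {Qty, Price, CName}.
Closure of {Qty, Price, CName}: Price → ItemID applies, adding ItemID; ItemID → IName applies, adding IName. So (Qty, Price, CName)⁺ = {Qty, Price, ItemID, CName, IName}.
This closure contains every attribute of Order1, so Order1 ∩ Order2 → Order1. The join is lossless.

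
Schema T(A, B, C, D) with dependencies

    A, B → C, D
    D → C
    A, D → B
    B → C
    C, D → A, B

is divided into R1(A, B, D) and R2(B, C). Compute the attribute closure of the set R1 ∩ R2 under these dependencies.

R1 ∩ R2 = {B}.
B → C applies, adding C
Closure: {B, C}.

B, C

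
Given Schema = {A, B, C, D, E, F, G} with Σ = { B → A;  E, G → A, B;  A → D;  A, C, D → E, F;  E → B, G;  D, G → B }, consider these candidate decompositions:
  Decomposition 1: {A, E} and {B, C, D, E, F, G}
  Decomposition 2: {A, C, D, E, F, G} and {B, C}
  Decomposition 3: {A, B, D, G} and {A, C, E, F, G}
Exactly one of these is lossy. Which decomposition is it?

Decomposition 1: common = {E}, closure = {A, B, D, E, G} → lossless.
Decomposition 2: common = {C}, closure = {C} → lossy.
Decomposition 3: common = {A, G}, closure = {A, B, D, G} → lossless.

Decomposition 2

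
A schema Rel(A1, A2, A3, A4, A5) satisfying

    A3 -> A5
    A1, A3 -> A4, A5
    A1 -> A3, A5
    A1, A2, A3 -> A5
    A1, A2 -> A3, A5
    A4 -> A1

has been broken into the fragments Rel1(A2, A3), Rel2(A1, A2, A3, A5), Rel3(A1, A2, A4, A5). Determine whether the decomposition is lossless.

Yes

Chase test. Columns are A1, A2, A3, A4, A5; row i has aⱼ where attribute j ∈ Reli, else bᵢⱼ.
Initial tableau (one row per fragment):
  row 1: b11 a2 a3 b14 b15
  row 2: a1 a2 a3 b24 a5
  row 3: a1 a2 b33 a4 a5
Rows 1 and 2 agree on A3; apply A3→A5 and equate their A5 entries.
Rows 2 and 3 agree on A1; apply A1→A3, A5 and equate their A3, A5 entries.
Rows 2 and 3 agree on A1, A3; apply A1, A3→A4, A5 and equate their A4, A5 entries.
Row 2 is now all distinguished symbols — the join is lossless.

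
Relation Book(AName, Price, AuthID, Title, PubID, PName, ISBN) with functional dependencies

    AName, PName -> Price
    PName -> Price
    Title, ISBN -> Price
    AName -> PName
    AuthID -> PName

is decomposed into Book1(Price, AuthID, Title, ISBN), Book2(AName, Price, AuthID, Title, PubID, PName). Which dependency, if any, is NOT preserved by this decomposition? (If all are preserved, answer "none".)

none

AName, PName → Price lies within Book2.
PName → Price lies within Book2.
Title, ISBN → Price lies within Book1.
AName → PName lies within Book2.
AuthID → PName lies within Book2.
Every dependency is enforceable on the fragments, so the decomposition is dependency-preserving.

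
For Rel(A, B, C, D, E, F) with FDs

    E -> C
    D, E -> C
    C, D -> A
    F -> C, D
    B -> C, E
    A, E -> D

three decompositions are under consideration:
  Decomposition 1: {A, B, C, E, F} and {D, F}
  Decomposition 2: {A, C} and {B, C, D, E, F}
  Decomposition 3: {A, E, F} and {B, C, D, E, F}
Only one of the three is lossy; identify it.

Decomposition 2

Decomposition 1: common = {F}, closure = {A, C, D, F} → lossless.
Decomposition 2: common = {C}, closure = {C} → lossy.
Decomposition 3: common = {E, F}, closure = {A, C, D, E, F} → lossless.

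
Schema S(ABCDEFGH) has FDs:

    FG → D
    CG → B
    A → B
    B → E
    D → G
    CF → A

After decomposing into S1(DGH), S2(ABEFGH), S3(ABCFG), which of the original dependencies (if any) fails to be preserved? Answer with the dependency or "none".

FG → D

Check FG → D: no single fragment contains all of {DFG}, and the restricted closure of {FG} across the fragments never reaches {D}.
CG → B is preserved.
A → B is preserved.
B → E is preserved.
D → G is preserved.
CF → A is preserved.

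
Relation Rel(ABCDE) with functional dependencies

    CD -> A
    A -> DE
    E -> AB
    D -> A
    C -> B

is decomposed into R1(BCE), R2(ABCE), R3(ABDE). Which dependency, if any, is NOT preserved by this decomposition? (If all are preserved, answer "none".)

none

CD → A: restricted closure across fragments reaches A.
A → DE lies within R3.
E → AB lies within R2.
D → A lies within R3.
C → B lies within R1.
Every dependency is enforceable on the fragments, so the decomposition is dependency-preserving.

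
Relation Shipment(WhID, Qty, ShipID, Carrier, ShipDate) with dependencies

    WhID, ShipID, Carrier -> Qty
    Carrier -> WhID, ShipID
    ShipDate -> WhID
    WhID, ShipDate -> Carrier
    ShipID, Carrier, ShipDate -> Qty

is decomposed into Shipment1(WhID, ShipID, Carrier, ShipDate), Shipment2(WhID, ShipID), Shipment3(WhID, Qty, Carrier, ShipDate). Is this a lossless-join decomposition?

Chase test. Columns are WhID, Qty, ShipID, Carrier, ShipDate; row i has aⱼ where attribute j ∈ Shipmenti, else bᵢⱼ.
Initial tableau (one row per fragment):
  row 1: a1 b12 a3 a4 a5
  row 2: a1 b22 a3 b24 b25
  row 3: a1 a2 b33 a4 a5
Rows 1 and 3 agree on Carrier; apply Carrier→WhID, ShipID and equate their WhID, ShipID entries.
Rows 1 and 3 agree on ShipID, Carrier, ShipDate; apply ShipID, Carrier, ShipDate→Qty and equate their Qty entries.
Row 1 is now all distinguished symbols — the join is lossless.

Yes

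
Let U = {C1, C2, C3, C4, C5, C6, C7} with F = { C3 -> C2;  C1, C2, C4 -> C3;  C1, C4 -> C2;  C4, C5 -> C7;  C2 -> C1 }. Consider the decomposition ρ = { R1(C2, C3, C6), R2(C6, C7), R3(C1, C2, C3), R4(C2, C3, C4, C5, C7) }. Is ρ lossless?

Chase test. Columns are C1, C2, C3, C4, C5, C6, C7; row i has aⱼ where attribute j ∈ Ri, else bᵢⱼ.
Initial tableau (one row per fragment):
  row 1: b11 a2 a3 b14 b15 a6 b17
  row 2: b21 b22 b23 b24 b25 a6 a7
  row 3: a1 a2 a3 b34 b35 b36 b37
  row 4: b41 a2 a3 a4 a5 b46 a7
Rows 1 and 3 agree on C2; apply C2→C1 and equate their C1 entries.
Rows 1 and 4 agree on C2; apply C2→C1 and equate their C1 entries.
No row becomes fully distinguished — the join is lossy.

No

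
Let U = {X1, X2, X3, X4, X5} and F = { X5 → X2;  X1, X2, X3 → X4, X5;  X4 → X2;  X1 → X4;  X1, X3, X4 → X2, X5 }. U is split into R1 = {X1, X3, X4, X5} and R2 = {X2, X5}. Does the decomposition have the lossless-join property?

Common attributes: R1 ∩ R2 = {X5}.
Closure of {X5}: X5 → X2 applies, adding X2. So (X5)⁺ = {X2, X5}.
This closure contains every attribute of R2, so R1 ∩ R2 → R2. The join is lossless.

Yes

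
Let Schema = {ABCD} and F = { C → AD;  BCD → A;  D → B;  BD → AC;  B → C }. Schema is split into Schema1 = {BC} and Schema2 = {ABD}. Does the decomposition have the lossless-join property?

Yes

Common attributes: Schema1 ∩ Schema2 = {B}.
Closure of {B}: B → C applies, adding C; C → AD applies, adding AD. So (B)⁺ = {ABCD}.
This closure contains every attribute of Schema1, so Schema1 ∩ Schema2 → Schema1. The join is lossless.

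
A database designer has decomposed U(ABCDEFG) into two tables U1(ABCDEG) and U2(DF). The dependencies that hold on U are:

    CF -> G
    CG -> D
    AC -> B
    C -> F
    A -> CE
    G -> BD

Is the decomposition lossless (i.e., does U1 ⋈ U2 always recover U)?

Common attributes: U1 ∩ U2 = {D}.
No dependency enlarges {D}, so (D)⁺ = {D}.
The closure contains neither all of U1 = {ABCDEG} nor all of U2 = {DF}, so the common attributes are not a superkey of either fragment. The join is lossy.

No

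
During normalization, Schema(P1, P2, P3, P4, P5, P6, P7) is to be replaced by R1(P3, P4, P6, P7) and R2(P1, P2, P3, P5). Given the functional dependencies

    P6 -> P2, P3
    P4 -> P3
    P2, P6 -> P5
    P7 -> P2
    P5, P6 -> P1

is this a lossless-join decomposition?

No

Common attributes: R1 ∩ R2 = {P3}.
No dependency enlarges {P3}, so (P3)⁺ = {P3}.
The closure contains neither all of R1 = {P3, P4, P6, P7} nor all of R2 = {P1, P2, P3, P5}, so the common attributes are not a superkey of either fragment. The join is lossy.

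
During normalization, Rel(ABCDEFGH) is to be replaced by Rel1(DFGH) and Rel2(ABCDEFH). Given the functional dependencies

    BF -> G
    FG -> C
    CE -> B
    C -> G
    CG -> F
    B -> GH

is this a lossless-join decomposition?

No

Common attributes: Rel1 ∩ Rel2 = {DFH}.
No dependency enlarges {DFH}, so (DFH)⁺ = {DFH}.
The closure contains neither all of Rel1 = {DFGH} nor all of Rel2 = {ABCDEFH}, so the common attributes are not a superkey of either fragment. The join is lossy.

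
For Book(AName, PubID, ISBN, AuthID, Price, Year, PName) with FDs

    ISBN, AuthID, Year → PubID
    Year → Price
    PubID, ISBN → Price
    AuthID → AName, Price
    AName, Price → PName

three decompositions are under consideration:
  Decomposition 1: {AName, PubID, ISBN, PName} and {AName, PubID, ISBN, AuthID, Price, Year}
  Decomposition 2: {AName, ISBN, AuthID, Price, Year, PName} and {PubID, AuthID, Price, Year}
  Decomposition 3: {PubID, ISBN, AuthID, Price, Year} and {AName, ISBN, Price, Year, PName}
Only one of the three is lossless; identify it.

Decomposition 1

Decomposition 1: common = {AName, PubID, ISBN}, closure = {AName, PubID, ISBN, Price, PName} → lossless.
Decomposition 2: common = {AuthID, Price, Year}, closure = {AName, AuthID, Price, Year, PName} → lossy.
Decomposition 3: common = {ISBN, Price, Year}, closure = {ISBN, Price, Year} → lossy.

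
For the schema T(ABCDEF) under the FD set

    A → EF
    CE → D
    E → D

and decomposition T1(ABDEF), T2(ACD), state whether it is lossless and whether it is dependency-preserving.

lossy but dependency-preserving

Lossless test: (AD)⁺ = {ADEF}, which is a superkey of neither fragment — lossy.
Dependency preservation: CE → D is not contained in any single fragment, but the restricted closure of its left-hand side across the fragments still reaches the right-hand side; the remaining FDs each lie inside some fragment. All dependencies are preserved.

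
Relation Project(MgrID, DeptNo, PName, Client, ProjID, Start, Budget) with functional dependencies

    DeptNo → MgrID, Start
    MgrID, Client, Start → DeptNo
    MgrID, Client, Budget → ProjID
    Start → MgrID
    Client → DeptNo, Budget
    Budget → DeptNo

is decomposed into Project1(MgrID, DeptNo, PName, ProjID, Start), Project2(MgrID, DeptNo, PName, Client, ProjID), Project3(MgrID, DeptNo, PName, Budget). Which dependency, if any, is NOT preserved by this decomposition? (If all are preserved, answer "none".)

Client → DeptNo, Budget

Check Client → DeptNo, Budget: no single fragment contains all of {DeptNo, Client, Budget}, and the restricted closure of {Client} across the fragments never reaches {DeptNo, Budget}.
DeptNo → MgrID, Start is preserved.
MgrID, Client, Start → DeptNo is preserved.
MgrID, Client, Budget → ProjID is preserved.
Start → MgrID is preserved.
Budget → DeptNo is preserved.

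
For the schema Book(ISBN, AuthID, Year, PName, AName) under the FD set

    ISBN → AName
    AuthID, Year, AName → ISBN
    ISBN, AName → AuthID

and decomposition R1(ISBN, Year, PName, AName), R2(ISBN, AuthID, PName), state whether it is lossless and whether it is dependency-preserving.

lossless but not dependency-preserving

Lossless test: (ISBN, PName)⁺ = {ISBN, AuthID, PName, AName}, which contains all of one fragment — lossless.
Dependency preservation: the restricted closure of {AuthID, Year, AName} across the fragments never reaches {ISBN}, so AuthID, Year, AName → ISBN cannot be enforced without a join — not preserved.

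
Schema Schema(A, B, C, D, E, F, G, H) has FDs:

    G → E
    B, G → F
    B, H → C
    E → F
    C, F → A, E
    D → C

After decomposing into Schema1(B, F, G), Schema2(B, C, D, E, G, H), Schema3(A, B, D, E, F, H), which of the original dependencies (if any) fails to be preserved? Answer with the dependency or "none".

Check C, F → A, E: no single fragment contains all of {A, C, E, F}, and the restricted closure of {C, F} across the fragments never reaches {A, E}.
G → E is preserved.
B, G → F is preserved.
B, H → C is preserved.
E → F is preserved.
D → C is preserved.

C, F → A, E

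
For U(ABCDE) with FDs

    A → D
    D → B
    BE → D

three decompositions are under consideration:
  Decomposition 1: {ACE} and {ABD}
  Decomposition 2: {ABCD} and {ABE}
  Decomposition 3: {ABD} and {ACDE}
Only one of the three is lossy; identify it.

Decomposition 2

Decomposition 1: common = {A}, closure = {ABD} → lossless.
Decomposition 2: common = {AB}, closure = {ABD} → lossy.
Decomposition 3: common = {AD}, closure = {ABD} → lossless.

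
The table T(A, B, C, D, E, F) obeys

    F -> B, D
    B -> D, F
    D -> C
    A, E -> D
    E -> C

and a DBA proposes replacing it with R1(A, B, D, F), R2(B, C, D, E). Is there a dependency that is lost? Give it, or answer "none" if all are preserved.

A, E -> D

Check A, E → D: no single fragment contains all of {A, D, E}, and the restricted closure of {A, E} across the fragments never reaches {D}.
F → B, D is preserved.
B → D, F is preserved.
D → C is preserved.
E → C is preserved.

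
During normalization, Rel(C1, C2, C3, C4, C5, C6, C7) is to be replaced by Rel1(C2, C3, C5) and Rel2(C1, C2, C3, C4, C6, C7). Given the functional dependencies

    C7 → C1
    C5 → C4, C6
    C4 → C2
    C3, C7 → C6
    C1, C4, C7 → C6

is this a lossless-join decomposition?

No

Common attributes: Rel1 ∩ Rel2 = {C2, C3}.
No dependency enlarges {C2, C3}, so (C2, C3)⁺ = {C2, C3}.
The closure contains neither all of Rel1 = {C2, C3, C5} nor all of Rel2 = {C1, C2, C3, C4, C6, C7}, so the common attributes are not a superkey of either fragment. The join is lossy.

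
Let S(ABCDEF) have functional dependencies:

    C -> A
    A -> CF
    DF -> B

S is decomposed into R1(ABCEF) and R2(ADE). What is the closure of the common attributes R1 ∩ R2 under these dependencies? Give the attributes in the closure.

ACEF

R1 ∩ R2 = {AE}.
A → CF applies, adding CF
Closure: {ACEF}.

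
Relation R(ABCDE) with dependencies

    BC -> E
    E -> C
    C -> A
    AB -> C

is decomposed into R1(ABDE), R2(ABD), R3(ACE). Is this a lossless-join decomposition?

Yes

Chase test. Columns are ABCDE; row i has aⱼ where attribute j ∈ Ri, else bᵢⱼ.
Initial tableau (one row per fragment):
  row 1: a1 a2 b13 a4 a5
  row 2: a1 a2 b23 a4 b25
  row 3: a1 b32 a3 b34 a5
Rows 1 and 3 agree on E; apply E→C and equate their C entries.
Rows 1 and 2 agree on AB; apply AB→C and equate their C entries.
Rows 1 and 2 agree on BC; apply BC→E and equate their E entries.
Row 1 is now all distinguished symbols — the join is lossless.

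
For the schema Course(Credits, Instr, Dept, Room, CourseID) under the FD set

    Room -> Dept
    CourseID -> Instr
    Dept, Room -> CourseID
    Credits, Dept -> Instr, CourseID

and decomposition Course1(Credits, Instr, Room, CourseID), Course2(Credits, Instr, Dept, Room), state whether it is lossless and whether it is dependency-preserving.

lossless but not dependency-preserving

Lossless test: (Credits, Instr, Room)⁺ = {Credits, Instr, Dept, Room, CourseID}, which contains all of one fragment — lossless.
Dependency preservation: the restricted closure of {Credits, Dept} across the fragments never reaches {Instr, CourseID}, so Credits, Dept → Instr, CourseID cannot be enforced without a join — not preserved.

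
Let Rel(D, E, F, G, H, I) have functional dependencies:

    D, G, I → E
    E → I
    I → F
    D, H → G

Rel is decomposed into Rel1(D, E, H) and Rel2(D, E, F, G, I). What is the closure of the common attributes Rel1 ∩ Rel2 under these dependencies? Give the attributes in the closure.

Rel1 ∩ Rel2 = {D, E}.
E → I applies, adding I
I → F applies, adding F
Closure: {D, E, F, I}.

D, E, F, I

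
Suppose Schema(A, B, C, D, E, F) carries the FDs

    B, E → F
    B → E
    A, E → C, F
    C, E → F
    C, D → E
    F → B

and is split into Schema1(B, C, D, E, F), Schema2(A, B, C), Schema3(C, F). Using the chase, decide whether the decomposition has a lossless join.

Chase test. Columns are A, B, C, D, E, F; row i has aⱼ where attribute j ∈ Schemai, else bᵢⱼ.
Initial tableau (one row per fragment):
  row 1: b11 a2 a3 a4 a5 a6
  row 2: a1 a2 a3 b24 b25 b26
  row 3: b31 b32 a3 b34 b35 a6
Rows 1 and 2 agree on B; apply B→E and equate their E entries.
Rows 1 and 2 agree on C, E; apply C, E→F and equate their F entries.
Rows 1 and 3 agree on F; apply F→B and equate their B entries.
Rows 1 and 3 agree on B; apply B→E and equate their E entries.
No row becomes fully distinguished — the join is lossy.

No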